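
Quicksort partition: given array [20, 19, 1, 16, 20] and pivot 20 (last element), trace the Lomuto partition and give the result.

Lomuto partition with pivot = 20:

Initial array: [20, 19, 1, 16, 20]

arr[0]=20 <= 20: swap with position 0, array becomes [20, 19, 1, 16, 20]
arr[1]=19 <= 20: swap with position 1, array becomes [20, 19, 1, 16, 20]
arr[2]=1 <= 20: swap with position 2, array becomes [20, 19, 1, 16, 20]
arr[3]=16 <= 20: swap with position 3, array becomes [20, 19, 1, 16, 20]

Place pivot at position 4: [20, 19, 1, 16, 20]
Pivot position: 4

After partitioning with pivot 20, the array becomes [20, 19, 1, 16, 20]. The pivot is placed at index 4. All elements to the left of the pivot are <= 20, and all elements to the right are > 20.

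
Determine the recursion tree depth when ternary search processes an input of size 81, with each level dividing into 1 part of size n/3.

For divide and conquer with division factor 3:

Problem sizes at each level:
Level 0: 81
Level 1: 27
Level 2: 9
Level 3: 3
Level 4: 1

The root is level 0 and the size-1 base case is level 4 (the tree spans levels 0 through 4, i.e. 5 levels counting the root), so the depth is the number of divisions: log_3(81) = 4

The recursion tree depth is log_3(81) = 4. At each level, the problem size is divided by 3, so it takes 4 divisions to reduce to a base case of size 1. The algorithm makes 1 recursive call at each level.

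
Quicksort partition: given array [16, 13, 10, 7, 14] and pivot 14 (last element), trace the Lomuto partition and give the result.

Lomuto partition with pivot = 14:

Initial array: [16, 13, 10, 7, 14]

arr[0]=16 > 14: no swap
arr[1]=13 <= 14: swap with position 0, array becomes [13, 16, 10, 7, 14]
arr[2]=10 <= 14: swap with position 1, array becomes [13, 10, 16, 7, 14]
arr[3]=7 <= 14: swap with position 2, array becomes [13, 10, 7, 16, 14]

Place pivot at position 3: [13, 10, 7, 14, 16]
Pivot position: 3

After partitioning with pivot 14, the array becomes [13, 10, 7, 14, 16]. The pivot is placed at index 3. All elements to the left of the pivot are <= 14, and all elements to the right are > 14.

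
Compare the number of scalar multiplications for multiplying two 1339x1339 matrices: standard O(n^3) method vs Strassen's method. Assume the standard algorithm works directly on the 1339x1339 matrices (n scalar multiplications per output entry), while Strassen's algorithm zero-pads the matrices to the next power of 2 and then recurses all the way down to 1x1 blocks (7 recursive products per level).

Matrix multiplication for 1339x1339 matrices:

Strassen's algorithm requires power-of-2 dimensions. Pad 1339x1339 to 2048x2048 (next power of 2).

Standard algorithm: 1339^3 = 2400721219 multiplications
Strassen's algorithm: 7^(log2(2048)) = 7^11 = 1977326743 multiplications
Savings: 2400721219 - 1977326743 = 423394476 multiplications

Standard: 2400721219 multiplications (1339^3). Strassen: 1977326743 multiplications (7^11, after padding to 2048x2048). Strassen reduces 8 recursive multiplications to 7 at each level.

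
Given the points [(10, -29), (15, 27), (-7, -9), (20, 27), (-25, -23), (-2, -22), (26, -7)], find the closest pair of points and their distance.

Computing all pairwise distances among 7 points:

d((10, -29), (15, 27)) = 56.2228
d((10, -29), (-7, -9)) = 26.2488
d((10, -29), (20, 27)) = 56.8859
d((10, -29), (-25, -23)) = 35.5106
d((10, -29), (-2, -22)) = 13.8924
d((10, -29), (26, -7)) = 27.2029
d((15, 27), (-7, -9)) = 42.19
d((15, 27), (20, 27)) = 5.0 <-- minimum
d((15, 27), (-25, -23)) = 64.0312
d((15, 27), (-2, -22)) = 51.8652
d((15, 27), (26, -7)) = 35.7351
d((-7, -9), (20, 27)) = 45.0
d((-7, -9), (-25, -23)) = 22.8035
d((-7, -9), (-2, -22)) = 13.9284
d((-7, -9), (26, -7)) = 33.0606
d((20, 27), (-25, -23)) = 67.2681
d((20, 27), (-2, -22)) = 53.7122
d((20, 27), (26, -7)) = 34.5254
d((-25, -23), (-2, -22)) = 23.0217
d((-25, -23), (26, -7)) = 53.4509
d((-2, -22), (26, -7)) = 31.7648

Closest pair: (15, 27) and (20, 27) with distance 5.0

The closest pair is (15, 27) and (20, 27) with Euclidean distance 5.0. For 7 points, brute-force pairwise comparison is shown above. For large n, the divide-and-conquer algorithm (sort by x, recurse on halves, check the dividing strip) achieves O(n log n).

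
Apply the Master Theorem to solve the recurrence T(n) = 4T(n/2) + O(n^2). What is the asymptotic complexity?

Master Theorem for T(n) = 4T(n/2) + O(n^2):

a = 4, b = 2, c = 2
log_b(a) = log_2(4) = 2.0000

Case 2: c = 2 = log_2(4) = 2.0000
T(n) = O(n^2 log n) = O(n^2 log n)

For T(n) = 4T(n/2) + O(n^2): log_2(4) = 2.0000. This is Case 2 of the Master Theorem (c = log_b(a), equal work at all levels), giving O(n^2 log n).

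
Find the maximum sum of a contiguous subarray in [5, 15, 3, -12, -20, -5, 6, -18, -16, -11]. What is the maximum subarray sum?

Using Kadane's algorithm on [5, 15, 3, -12, -20, -5, 6, -18, -16, -11]:

Scanning through the array:
Position 1 (value 15): max_ending_here = 20, max_so_far = 20
Position 2 (value 3): max_ending_here = 23, max_so_far = 23
Position 3 (value -12): max_ending_here = 11, max_so_far = 23
Position 4 (value -20): max_ending_here = -9, max_so_far = 23
Position 5 (value -5): max_ending_here = -5, max_so_far = 23
Position 6 (value 6): max_ending_here = 6, max_so_far = 23
Position 7 (value -18): max_ending_here = -12, max_so_far = 23
Position 8 (value -16): max_ending_here = -16, max_so_far = 23
Position 9 (value -11): max_ending_here = -11, max_so_far = 23

Maximum subarray: [5, 15, 3]
Maximum sum: 23

The maximum subarray is [5, 15, 3] with sum 23. This subarray runs from index 0 to index 2.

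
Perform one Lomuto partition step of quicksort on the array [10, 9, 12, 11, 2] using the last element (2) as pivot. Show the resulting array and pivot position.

Lomuto partition with pivot = 2:

Initial array: [10, 9, 12, 11, 2]

arr[0]=10 > 2: no swap
arr[1]=9 > 2: no swap
arr[2]=12 > 2: no swap
arr[3]=11 > 2: no swap

Place pivot at position 0: [2, 9, 12, 11, 10]
Pivot position: 0

After partitioning with pivot 2, the array becomes [2, 9, 12, 11, 10]. The pivot is placed at index 0. All elements to the left of the pivot are <= 2, and all elements to the right are > 2.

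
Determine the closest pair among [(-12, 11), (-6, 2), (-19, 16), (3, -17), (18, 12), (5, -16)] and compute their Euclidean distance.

Computing all pairwise distances among 6 points:

d((-12, 11), (-6, 2)) = 10.8167
d((-12, 11), (-19, 16)) = 8.6023
d((-12, 11), (3, -17)) = 31.7648
d((-12, 11), (18, 12)) = 30.0167
d((-12, 11), (5, -16)) = 31.9061
d((-6, 2), (-19, 16)) = 19.105
d((-6, 2), (3, -17)) = 21.0238
d((-6, 2), (18, 12)) = 26.0
d((-6, 2), (5, -16)) = 21.095
d((-19, 16), (3, -17)) = 39.6611
d((-19, 16), (18, 12)) = 37.2156
d((-19, 16), (5, -16)) = 40.0
d((3, -17), (18, 12)) = 32.6497
d((3, -17), (5, -16)) = 2.2361 <-- minimum
d((18, 12), (5, -16)) = 30.8707

Closest pair: (3, -17) and (5, -16) with distance 2.2361

The closest pair is (3, -17) and (5, -16) with Euclidean distance 2.2361. For 6 points, brute-force pairwise comparison is shown above. For large n, the divide-and-conquer algorithm (sort by x, recurse on halves, check the dividing strip) achieves O(n log n).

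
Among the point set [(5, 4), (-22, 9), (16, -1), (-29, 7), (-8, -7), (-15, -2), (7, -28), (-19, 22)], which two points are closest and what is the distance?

Computing all pairwise distances among 8 points:

d((5, 4), (-22, 9)) = 27.4591
d((5, 4), (16, -1)) = 12.083
d((5, 4), (-29, 7)) = 34.1321
d((5, 4), (-8, -7)) = 17.0294
d((5, 4), (-15, -2)) = 20.8806
d((5, 4), (7, -28)) = 32.0624
d((5, 4), (-19, 22)) = 30.0
d((-22, 9), (16, -1)) = 39.2938
d((-22, 9), (-29, 7)) = 7.2801 <-- minimum
d((-22, 9), (-8, -7)) = 21.2603
d((-22, 9), (-15, -2)) = 13.0384
d((-22, 9), (7, -28)) = 47.0106
d((-22, 9), (-19, 22)) = 13.3417
d((16, -1), (-29, 7)) = 45.7056
d((16, -1), (-8, -7)) = 24.7386
d((16, -1), (-15, -2)) = 31.0161
d((16, -1), (7, -28)) = 28.4605
d((16, -1), (-19, 22)) = 41.8808
d((-29, 7), (-8, -7)) = 25.2389
d((-29, 7), (-15, -2)) = 16.6433
d((-29, 7), (7, -28)) = 50.2096
d((-29, 7), (-19, 22)) = 18.0278
d((-8, -7), (-15, -2)) = 8.6023
d((-8, -7), (7, -28)) = 25.807
d((-8, -7), (-19, 22)) = 31.0161
d((-15, -2), (7, -28)) = 34.0588
d((-15, -2), (-19, 22)) = 24.3311
d((7, -28), (-19, 22)) = 56.356

Closest pair: (-22, 9) and (-29, 7) with distance 7.2801

The closest pair is (-22, 9) and (-29, 7) with Euclidean distance 7.2801. For 8 points, brute-force pairwise comparison is shown above. For large n, the divide-and-conquer algorithm (sort by x, recurse on halves, check the dividing strip) achieves O(n log n).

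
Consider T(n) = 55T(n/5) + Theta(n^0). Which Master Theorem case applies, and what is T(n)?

Master Theorem for T(n) = 55T(n/5) + O(n^0):

a = 55, b = 5, c = 0
log_b(a) = log_5(55) = 2.4899

Case 1: c = 0 < log_5(55) = 2.4899
T(n) = O(n^(log_5 55))

For T(n) = 55T(n/5) + O(n^0): log_5(55) = 2.4899. This is Case 1 of the Master Theorem (c < log_b(a), work dominated by leaves), giving O(n^(log_5 55)).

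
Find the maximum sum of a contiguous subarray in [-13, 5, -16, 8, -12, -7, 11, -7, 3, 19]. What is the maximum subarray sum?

Using Kadane's algorithm on [-13, 5, -16, 8, -12, -7, 11, -7, 3, 19]:

Scanning through the array:
Position 1 (value 5): max_ending_here = 5, max_so_far = 5
Position 2 (value -16): max_ending_here = -11, max_so_far = 5
Position 3 (value 8): max_ending_here = 8, max_so_far = 8
Position 4 (value -12): max_ending_here = -4, max_so_far = 8
Position 5 (value -7): max_ending_here = -7, max_so_far = 8
Position 6 (value 11): max_ending_here = 11, max_so_far = 11
Position 7 (value -7): max_ending_here = 4, max_so_far = 11
Position 8 (value 3): max_ending_here = 7, max_so_far = 11
Position 9 (value 19): max_ending_here = 26, max_so_far = 26

Maximum subarray: [11, -7, 3, 19]
Maximum sum: 26

The maximum subarray is [11, -7, 3, 19] with sum 26. This subarray runs from index 6 to index 9.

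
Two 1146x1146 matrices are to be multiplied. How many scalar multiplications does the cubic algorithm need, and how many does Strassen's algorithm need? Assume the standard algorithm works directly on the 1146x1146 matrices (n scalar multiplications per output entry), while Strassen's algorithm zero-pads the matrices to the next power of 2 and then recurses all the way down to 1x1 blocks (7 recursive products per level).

Matrix multiplication for 1146x1146 matrices:

Strassen's algorithm requires power-of-2 dimensions. Pad 1146x1146 to 2048x2048 (next power of 2).

Standard algorithm: 1146^3 = 1505060136 multiplications
Strassen's algorithm: 7^(log2(2048)) = 7^11 = 1977326743 multiplications
Difference: 1505060136 - 1977326743 = -472266607 (Strassen uses MORE here due to padding overhead — for small or just-over-power-of-2 n, padding can outweigh the per-level savings)

Standard: 1505060136 multiplications (1146^3). Strassen: 1977326743 multiplications (7^11, after padding to 2048x2048). Strassen reduces 8 recursive multiplications to 7 at each level.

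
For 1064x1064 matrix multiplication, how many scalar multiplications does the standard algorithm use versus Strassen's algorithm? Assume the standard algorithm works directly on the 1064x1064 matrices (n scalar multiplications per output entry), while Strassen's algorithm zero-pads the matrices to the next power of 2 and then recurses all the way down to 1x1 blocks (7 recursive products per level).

Matrix multiplication for 1064x1064 matrices:

Strassen's algorithm requires power-of-2 dimensions. Pad 1064x1064 to 2048x2048 (next power of 2).

Standard algorithm: 1064^3 = 1204550144 multiplications
Strassen's algorithm: 7^(log2(2048)) = 7^11 = 1977326743 multiplications
Difference: 1204550144 - 1977326743 = -772776599 (Strassen uses MORE here due to padding overhead — for small or just-over-power-of-2 n, padding can outweigh the per-level savings)

Standard: 1204550144 multiplications (1064^3). Strassen: 1977326743 multiplications (7^11, after padding to 2048x2048). Strassen reduces 8 recursive multiplications to 7 at each level.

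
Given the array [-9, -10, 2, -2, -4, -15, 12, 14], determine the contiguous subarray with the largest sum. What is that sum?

Using Kadane's algorithm on [-9, -10, 2, -2, -4, -15, 12, 14]:

Scanning through the array:
Position 1 (value -10): max_ending_here = -10, max_so_far = -9
Position 2 (value 2): max_ending_here = 2, max_so_far = 2
Position 3 (value -2): max_ending_here = 0, max_so_far = 2
Position 4 (value -4): max_ending_here = -4, max_so_far = 2
Position 5 (value -15): max_ending_here = -15, max_so_far = 2
Position 6 (value 12): max_ending_here = 12, max_so_far = 12
Position 7 (value 14): max_ending_here = 26, max_so_far = 26

Maximum subarray: [12, 14]
Maximum sum: 26

The maximum subarray is [12, 14] with sum 26. This subarray runs from index 6 to index 7.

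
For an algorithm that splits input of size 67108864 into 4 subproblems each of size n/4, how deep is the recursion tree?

For divide and conquer with division factor 4:

Problem sizes at each level:
Level 0: 67108864
Level 1: 16777216
Level 2: 4194304
Level 3: 1048576
Level 4: 262144
Level 5: 65536
Level 6: 16384
Level 7: 4096
Level 8: 1024
Level 9: 256
Level 10: 64
Level 11: 16
Level 12: 4
Level 13: 1

The root is level 0 and the size-1 base case is level 13 (the tree spans levels 0 through 13, i.e. 14 levels counting the root), so the depth is the number of divisions: log_4(67108864) = 13

The recursion tree depth is log_4(67108864) = 13. At each level, the problem size is divided by 4, so it takes 13 divisions to reduce to a base case of size 1. The algorithm makes 4 recursive calls at each level.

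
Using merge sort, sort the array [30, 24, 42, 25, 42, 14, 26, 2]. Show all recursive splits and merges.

Merge sort trace:

Split: [30, 24, 42, 25, 42, 14, 26, 2] -> [30, 24, 42, 25] and [42, 14, 26, 2]
  Split: [30, 24, 42, 25] -> [30, 24] and [42, 25]
    Split: [30, 24] -> [30] and [24]
    Merge: [30] + [24] -> [24, 30]
    Split: [42, 25] -> [42] and [25]
    Merge: [42] + [25] -> [25, 42]
  Merge: [24, 30] + [25, 42] -> [24, 25, 30, 42]
  Split: [42, 14, 26, 2] -> [42, 14] and [26, 2]
    Split: [42, 14] -> [42] and [14]
    Merge: [42] + [14] -> [14, 42]
    Split: [26, 2] -> [26] and [2]
    Merge: [26] + [2] -> [2, 26]
  Merge: [14, 42] + [2, 26] -> [2, 14, 26, 42]
Merge: [24, 25, 30, 42] + [2, 14, 26, 42] -> [2, 14, 24, 25, 26, 30, 42, 42]

Final sorted array: [2, 14, 24, 25, 26, 30, 42, 42]

The merge sort proceeds by recursively splitting the array and merging sorted halves.
After all merges, the sorted array is [2, 14, 24, 25, 26, 30, 42, 42].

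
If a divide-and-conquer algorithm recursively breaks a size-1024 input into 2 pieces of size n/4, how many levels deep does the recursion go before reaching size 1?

For divide and conquer with division factor 4:

Problem sizes at each level:
Level 0: 1024
Level 1: 256
Level 2: 64
Level 3: 16
Level 4: 4
Level 5: 1

The root is level 0 and the size-1 base case is level 5 (the tree spans levels 0 through 5, i.e. 6 levels counting the root), so the depth is the number of divisions: log_4(1024) = 5

The recursion tree depth is log_4(1024) = 5. At each level, the problem size is divided by 4, so it takes 5 divisions to reduce to a base case of size 1. The algorithm makes 2 recursive calls at each level.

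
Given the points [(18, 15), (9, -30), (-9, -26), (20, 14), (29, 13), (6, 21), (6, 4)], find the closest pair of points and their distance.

Computing all pairwise distances among 7 points:

d((18, 15), (9, -30)) = 45.8912
d((18, 15), (-9, -26)) = 49.0918
d((18, 15), (20, 14)) = 2.2361 <-- minimum
d((18, 15), (29, 13)) = 11.1803
d((18, 15), (6, 21)) = 13.4164
d((18, 15), (6, 4)) = 16.2788
d((9, -30), (-9, -26)) = 18.4391
d((9, -30), (20, 14)) = 45.3542
d((9, -30), (29, 13)) = 47.4236
d((9, -30), (6, 21)) = 51.0882
d((9, -30), (6, 4)) = 34.1321
d((-9, -26), (20, 14)) = 49.4065
d((-9, -26), (29, 13)) = 54.4518
d((-9, -26), (6, 21)) = 49.3356
d((-9, -26), (6, 4)) = 33.541
d((20, 14), (29, 13)) = 9.0554
d((20, 14), (6, 21)) = 15.6525
d((20, 14), (6, 4)) = 17.2047
d((29, 13), (6, 21)) = 24.3516
d((29, 13), (6, 4)) = 24.6982
d((6, 21), (6, 4)) = 17.0

Closest pair: (18, 15) and (20, 14) with distance 2.2361

The closest pair is (18, 15) and (20, 14) with Euclidean distance 2.2361. For 7 points, brute-force pairwise comparison is shown above. For large n, the divide-and-conquer algorithm (sort by x, recurse on halves, check the dividing strip) achieves O(n log n).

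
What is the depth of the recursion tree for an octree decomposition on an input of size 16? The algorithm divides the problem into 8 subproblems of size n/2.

For divide and conquer with division factor 2:

Problem sizes at each level:
Level 0: 16
Level 1: 8
Level 2: 4
Level 3: 2
Level 4: 1

The root is level 0 and the size-1 base case is level 4 (the tree spans levels 0 through 4, i.e. 5 levels counting the root), so the depth is the number of divisions: log_2(16) = 4

The recursion tree depth is log_2(16) = 4. At each level, the problem size is divided by 2, so it takes 4 divisions to reduce to a base case of size 1. The algorithm makes 8 recursive calls at each level.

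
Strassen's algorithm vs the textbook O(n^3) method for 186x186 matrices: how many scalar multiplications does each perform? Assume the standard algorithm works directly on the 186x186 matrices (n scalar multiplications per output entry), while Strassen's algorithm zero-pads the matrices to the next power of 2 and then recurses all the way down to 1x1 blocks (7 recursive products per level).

Matrix multiplication for 186x186 matrices:

Strassen's algorithm requires power-of-2 dimensions. Pad 186x186 to 256x256 (next power of 2).

Standard algorithm: 186^3 = 6434856 multiplications
Strassen's algorithm: 7^(log2(256)) = 7^8 = 5764801 multiplications
Savings: 6434856 - 5764801 = 670055 multiplications

Standard: 6434856 multiplications (186^3). Strassen: 5764801 multiplications (7^8, after padding to 256x256). Strassen reduces 8 recursive multiplications to 7 at each level.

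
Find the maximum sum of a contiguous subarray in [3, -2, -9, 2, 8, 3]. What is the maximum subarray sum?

Using Kadane's algorithm on [3, -2, -9, 2, 8, 3]:

Scanning through the array:
Position 1 (value -2): max_ending_here = 1, max_so_far = 3
Position 2 (value -9): max_ending_here = -8, max_so_far = 3
Position 3 (value 2): max_ending_here = 2, max_so_far = 3
Position 4 (value 8): max_ending_here = 10, max_so_far = 10
Position 5 (value 3): max_ending_here = 13, max_so_far = 13

Maximum subarray: [2, 8, 3]
Maximum sum: 13

The maximum subarray is [2, 8, 3] with sum 13. This subarray runs from index 3 to index 5.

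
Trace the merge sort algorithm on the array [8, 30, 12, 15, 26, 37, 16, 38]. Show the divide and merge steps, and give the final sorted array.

Merge sort trace:

Split: [8, 30, 12, 15, 26, 37, 16, 38] -> [8, 30, 12, 15] and [26, 37, 16, 38]
  Split: [8, 30, 12, 15] -> [8, 30] and [12, 15]
    Split: [8, 30] -> [8] and [30]
    Merge: [8] + [30] -> [8, 30]
    Split: [12, 15] -> [12] and [15]
    Merge: [12] + [15] -> [12, 15]
  Merge: [8, 30] + [12, 15] -> [8, 12, 15, 30]
  Split: [26, 37, 16, 38] -> [26, 37] and [16, 38]
    Split: [26, 37] -> [26] and [37]
    Merge: [26] + [37] -> [26, 37]
    Split: [16, 38] -> [16] and [38]
    Merge: [16] + [38] -> [16, 38]
  Merge: [26, 37] + [16, 38] -> [16, 26, 37, 38]
Merge: [8, 12, 15, 30] + [16, 26, 37, 38] -> [8, 12, 15, 16, 26, 30, 37, 38]

Final sorted array: [8, 12, 15, 16, 26, 30, 37, 38]

The merge sort proceeds by recursively splitting the array and merging sorted halves.
After all merges, the sorted array is [8, 12, 15, 16, 26, 30, 37, 38].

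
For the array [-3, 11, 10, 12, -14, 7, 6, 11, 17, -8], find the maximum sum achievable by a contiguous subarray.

Using Kadane's algorithm on [-3, 11, 10, 12, -14, 7, 6, 11, 17, -8]:

Scanning through the array:
Position 1 (value 11): max_ending_here = 11, max_so_far = 11
Position 2 (value 10): max_ending_here = 21, max_so_far = 21
Position 3 (value 12): max_ending_here = 33, max_so_far = 33
Position 4 (value -14): max_ending_here = 19, max_so_far = 33
Position 5 (value 7): max_ending_here = 26, max_so_far = 33
Position 6 (value 6): max_ending_here = 32, max_so_far = 33
Position 7 (value 11): max_ending_here = 43, max_so_far = 43
Position 8 (value 17): max_ending_here = 60, max_so_far = 60
Position 9 (value -8): max_ending_here = 52, max_so_far = 60

Maximum subarray: [11, 10, 12, -14, 7, 6, 11, 17]
Maximum sum: 60

The maximum subarray is [11, 10, 12, -14, 7, 6, 11, 17] with sum 60. This subarray runs from index 1 to index 8.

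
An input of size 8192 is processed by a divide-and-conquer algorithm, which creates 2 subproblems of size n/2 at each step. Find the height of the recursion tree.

For divide and conquer with division factor 2:

Problem sizes at each level:
Level 0: 8192
Level 1: 4096
Level 2: 2048
Level 3: 1024
Level 4: 512
Level 5: 256
Level 6: 128
Level 7: 64
Level 8: 32
Level 9: 16
Level 10: 8
Level 11: 4
Level 12: 2
Level 13: 1

The root is level 0 and the size-1 base case is level 13 (the tree spans levels 0 through 13, i.e. 14 levels counting the root), so the depth is the number of divisions: log_2(8192) = 13

The recursion tree depth is log_2(8192) = 13. At each level, the problem size is divided by 2, so it takes 13 divisions to reduce to a base case of size 1. The algorithm makes 2 recursive calls at each level.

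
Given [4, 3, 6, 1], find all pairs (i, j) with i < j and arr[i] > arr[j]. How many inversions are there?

Finding inversions in [4, 3, 6, 1]:

(0, 1): arr[0]=4 > arr[1]=3
(0, 3): arr[0]=4 > arr[3]=1
(1, 3): arr[1]=3 > arr[3]=1
(2, 3): arr[2]=6 > arr[3]=1

Total inversions: 4

The array has 4 inversion(s): (0,1), (0,3), (1,3), (2,3). Each pair (i,j) satisfies i < j and arr[i] > arr[j].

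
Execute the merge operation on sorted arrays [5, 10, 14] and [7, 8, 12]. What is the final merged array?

Merging process:

Compare 5 vs 7: take 5 from left. Merged: [5]
Compare 10 vs 7: take 7 from right. Merged: [5, 7]
Compare 10 vs 8: take 8 from right. Merged: [5, 7, 8]
Compare 10 vs 12: take 10 from left. Merged: [5, 7, 8, 10]
Compare 14 vs 12: take 12 from right. Merged: [5, 7, 8, 10, 12]
Append remaining from left: [14]. Merged: [5, 7, 8, 10, 12, 14]

Final merged array: [5, 7, 8, 10, 12, 14]
Total comparisons: 5

The merged array is [5, 7, 8, 10, 12, 14], requiring 5 comparisons. The merge step runs in O(n) time where n is the total number of elements.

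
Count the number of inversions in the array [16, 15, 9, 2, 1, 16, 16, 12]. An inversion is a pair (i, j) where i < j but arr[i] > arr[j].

Finding inversions in [16, 15, 9, 2, 1, 16, 16, 12]:

(0, 1): arr[0]=16 > arr[1]=15
(0, 2): arr[0]=16 > arr[2]=9
(0, 3): arr[0]=16 > arr[3]=2
(0, 4): arr[0]=16 > arr[4]=1
(0, 7): arr[0]=16 > arr[7]=12
(1, 2): arr[1]=15 > arr[2]=9
(1, 3): arr[1]=15 > arr[3]=2
(1, 4): arr[1]=15 > arr[4]=1
(1, 7): arr[1]=15 > arr[7]=12
(2, 3): arr[2]=9 > arr[3]=2
(2, 4): arr[2]=9 > arr[4]=1
(3, 4): arr[3]=2 > arr[4]=1
(5, 7): arr[5]=16 > arr[7]=12
(6, 7): arr[6]=16 > arr[7]=12

Total inversions: 14

The array has 14 inversion(s): (0,1), (0,2), (0,3), (0,4), (0,7), (1,2), (1,3), (1,4), (1,7), (2,3), (2,4), (3,4), (5,7), (6,7). Each pair (i,j) satisfies i < j and arr[i] > arr[j].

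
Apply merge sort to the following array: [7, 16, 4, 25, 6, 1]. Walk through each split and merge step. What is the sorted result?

Merge sort trace:

Split: [7, 16, 4, 25, 6, 1] -> [7, 16, 4] and [25, 6, 1]
  Split: [7, 16, 4] -> [7] and [16, 4]
    Split: [16, 4] -> [16] and [4]
    Merge: [16] + [4] -> [4, 16]
  Merge: [7] + [4, 16] -> [4, 7, 16]
  Split: [25, 6, 1] -> [25] and [6, 1]
    Split: [6, 1] -> [6] and [1]
    Merge: [6] + [1] -> [1, 6]
  Merge: [25] + [1, 6] -> [1, 6, 25]
Merge: [4, 7, 16] + [1, 6, 25] -> [1, 4, 6, 7, 16, 25]

Final sorted array: [1, 4, 6, 7, 16, 25]

The merge sort proceeds by recursively splitting the array and merging sorted halves.
After all merges, the sorted array is [1, 4, 6, 7, 16, 25].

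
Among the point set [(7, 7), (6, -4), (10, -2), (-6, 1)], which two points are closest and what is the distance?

Computing all pairwise distances among 4 points:

d((7, 7), (6, -4)) = 11.0454
d((7, 7), (10, -2)) = 9.4868
d((7, 7), (-6, 1)) = 14.3178
d((6, -4), (10, -2)) = 4.4721 <-- minimum
d((6, -4), (-6, 1)) = 13.0
d((10, -2), (-6, 1)) = 16.2788

Closest pair: (6, -4) and (10, -2) with distance 4.4721

The closest pair is (6, -4) and (10, -2) with Euclidean distance 4.4721. For 4 points, brute-force pairwise comparison is shown above. For large n, the divide-and-conquer algorithm (sort by x, recurse on halves, check the dividing strip) achieves O(n log n).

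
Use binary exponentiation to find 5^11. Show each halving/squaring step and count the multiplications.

Computing 5^11 by squaring (build up from 5^1; each line after the first costs one multiplication):

5^1 = 5
5^2 = (5^1)^2 = 5^2 = 25
5^4 = (5^2)^2 = 25^2 = 625
5^5 = 5 * 5^4 = 5 * 625 = 3125
5^10 = (5^5)^2 = 3125^2 = 9765625
5^11 = 5 * 5^10 = 5 * 9765625 = 48828125

Result: 48828125
Multiplications needed: 5 (5 lines after 5^1)

5^11 = 48828125. Using exponentiation by squaring, this requires 5 multiplications. The key idea: if the exponent is even, square the half-power; if odd, multiply by the base once.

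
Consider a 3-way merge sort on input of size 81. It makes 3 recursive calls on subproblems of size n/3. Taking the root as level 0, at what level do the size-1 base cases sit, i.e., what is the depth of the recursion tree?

For divide and conquer with division factor 3:

Problem sizes at each level:
Level 0: 81
Level 1: 27
Level 2: 9
Level 3: 3
Level 4: 1

The root is level 0 and the size-1 base case is level 4 (the tree spans levels 0 through 4, i.e. 5 levels counting the root), so the depth is the number of divisions: log_3(81) = 4

The recursion tree depth is log_3(81) = 4. At each level, the problem size is divided by 3, so it takes 4 divisions to reduce to a base case of size 1. The algorithm makes 3 recursive calls at each level.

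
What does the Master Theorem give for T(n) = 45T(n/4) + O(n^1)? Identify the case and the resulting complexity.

Master Theorem for T(n) = 45T(n/4) + O(n^1):

a = 45, b = 4, c = 1
log_b(a) = log_4(45) = 2.7459

Case 1: c = 1 < log_4(45) = 2.7459
T(n) = O(n^(log_4 45))

For T(n) = 45T(n/4) + O(n^1): log_4(45) = 2.7459. This is Case 1 of the Master Theorem (c < log_b(a), work dominated by leaves), giving O(n^(log_4 45)).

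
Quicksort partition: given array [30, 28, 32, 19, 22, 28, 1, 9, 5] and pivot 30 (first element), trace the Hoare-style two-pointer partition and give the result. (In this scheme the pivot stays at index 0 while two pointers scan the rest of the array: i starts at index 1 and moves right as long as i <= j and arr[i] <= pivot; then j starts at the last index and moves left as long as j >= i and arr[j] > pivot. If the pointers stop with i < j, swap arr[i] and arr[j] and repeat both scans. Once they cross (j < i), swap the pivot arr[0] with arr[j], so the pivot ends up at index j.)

Hoare-style two-pointer partition with pivot = 30:

Initial array: [30, 28, 32, 19, 22, 28, 1, 9, 5]

Pointers start at i = 1, j = 8.
i stops at index 2 (arr[2]=32 > 30), j stops at index 8 (arr[8]=5 <= 30): swap arr[2] and arr[8], array becomes [30, 28, 5, 19, 22, 28, 1, 9, 32]
i ends at 8, j ends at 7: the pointers have crossed (j < i), so scanning stops.

Swap pivot arr[0] with arr[7] to place pivot at position 7: [9, 28, 5, 19, 22, 28, 1, 30, 32]
Pivot position: 7

After partitioning with pivot 30, the array becomes [9, 28, 5, 19, 22, 28, 1, 30, 32]. The pivot is placed at index 7. All elements to the left of the pivot are <= 30, and all elements to the right are > 30.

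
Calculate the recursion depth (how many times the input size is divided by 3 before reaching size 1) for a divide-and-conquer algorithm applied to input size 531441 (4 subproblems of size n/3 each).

For divide and conquer with division factor 3:

Problem sizes at each level:
Level 0: 531441
Level 1: 177147
Level 2: 59049
Level 3: 19683
Level 4: 6561
Level 5: 2187
Level 6: 729
Level 7: 243
Level 8: 81
Level 9: 27
Level 10: 9
Level 11: 3
Level 12: 1

The root is level 0 and the size-1 base case is level 12 (the tree spans levels 0 through 12, i.e. 13 levels counting the root), so the depth is the number of divisions: log_3(531441) = 12

The recursion tree depth is log_3(531441) = 12. At each level, the problem size is divided by 3, so it takes 12 divisions to reduce to a base case of size 1. The algorithm makes 4 recursive calls at each level.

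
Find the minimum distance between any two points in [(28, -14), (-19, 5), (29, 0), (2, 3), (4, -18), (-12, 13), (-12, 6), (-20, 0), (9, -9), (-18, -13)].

Computing all pairwise distances among 10 points:

d((28, -14), (-19, 5)) = 50.6952
d((28, -14), (29, 0)) = 14.0357
d((28, -14), (2, 3)) = 31.0644
d((28, -14), (4, -18)) = 24.3311
d((28, -14), (-12, 13)) = 48.2597
d((28, -14), (-12, 6)) = 44.7214
d((28, -14), (-20, 0)) = 50.0
d((28, -14), (9, -9)) = 19.6469
d((28, -14), (-18, -13)) = 46.0109
d((-19, 5), (29, 0)) = 48.2597
d((-19, 5), (2, 3)) = 21.095
d((-19, 5), (4, -18)) = 32.5269
d((-19, 5), (-12, 13)) = 10.6301
d((-19, 5), (-12, 6)) = 7.0711
d((-19, 5), (-20, 0)) = 5.099 <-- minimum
d((-19, 5), (9, -9)) = 31.305
d((-19, 5), (-18, -13)) = 18.0278
d((29, 0), (2, 3)) = 27.1662
d((29, 0), (4, -18)) = 30.8058
d((29, 0), (-12, 13)) = 43.0116
d((29, 0), (-12, 6)) = 41.4367
d((29, 0), (-20, 0)) = 49.0
d((29, 0), (9, -9)) = 21.9317
d((29, 0), (-18, -13)) = 48.7647
d((2, 3), (4, -18)) = 21.095
d((2, 3), (-12, 13)) = 17.2047
d((2, 3), (-12, 6)) = 14.3178
d((2, 3), (-20, 0)) = 22.2036
d((2, 3), (9, -9)) = 13.8924
d((2, 3), (-18, -13)) = 25.6125
d((4, -18), (-12, 13)) = 34.8855
d((4, -18), (-12, 6)) = 28.8444
d((4, -18), (-20, 0)) = 30.0
d((4, -18), (9, -9)) = 10.2956
d((4, -18), (-18, -13)) = 22.561
d((-12, 13), (-12, 6)) = 7.0
d((-12, 13), (-20, 0)) = 15.2643
d((-12, 13), (9, -9)) = 30.4138
d((-12, 13), (-18, -13)) = 26.6833
d((-12, 6), (-20, 0)) = 10.0
d((-12, 6), (9, -9)) = 25.807
d((-12, 6), (-18, -13)) = 19.9249
d((-20, 0), (9, -9)) = 30.3645
d((-20, 0), (-18, -13)) = 13.1529
d((9, -9), (-18, -13)) = 27.2947

Closest pair: (-19, 5) and (-20, 0) with distance 5.099

The closest pair is (-19, 5) and (-20, 0) with Euclidean distance 5.099. For 10 points, brute-force pairwise comparison is shown above. For large n, the divide-and-conquer algorithm (sort by x, recurse on halves, check the dividing strip) achieves O(n log n).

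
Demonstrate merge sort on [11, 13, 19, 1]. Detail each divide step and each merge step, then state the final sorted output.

Merge sort trace:

Split: [11, 13, 19, 1] -> [11, 13] and [19, 1]
  Split: [11, 13] -> [11] and [13]
  Merge: [11] + [13] -> [11, 13]
  Split: [19, 1] -> [19] and [1]
  Merge: [19] + [1] -> [1, 19]
Merge: [11, 13] + [1, 19] -> [1, 11, 13, 19]

Final sorted array: [1, 11, 13, 19]

The merge sort proceeds by recursively splitting the array and merging sorted halves.
After all merges, the sorted array is [1, 11, 13, 19].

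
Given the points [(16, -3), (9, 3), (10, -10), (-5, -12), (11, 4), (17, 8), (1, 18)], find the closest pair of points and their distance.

Computing all pairwise distances among 7 points:

d((16, -3), (9, 3)) = 9.2195
d((16, -3), (10, -10)) = 9.2195
d((16, -3), (-5, -12)) = 22.8473
d((16, -3), (11, 4)) = 8.6023
d((16, -3), (17, 8)) = 11.0454
d((16, -3), (1, 18)) = 25.807
d((9, 3), (10, -10)) = 13.0384
d((9, 3), (-5, -12)) = 20.5183
d((9, 3), (11, 4)) = 2.2361 <-- minimum
d((9, 3), (17, 8)) = 9.434
d((9, 3), (1, 18)) = 17.0
d((10, -10), (-5, -12)) = 15.1327
d((10, -10), (11, 4)) = 14.0357
d((10, -10), (17, 8)) = 19.3132
d((10, -10), (1, 18)) = 29.4109
d((-5, -12), (11, 4)) = 22.6274
d((-5, -12), (17, 8)) = 29.7321
d((-5, -12), (1, 18)) = 30.5941
d((11, 4), (17, 8)) = 7.2111
d((11, 4), (1, 18)) = 17.2047
d((17, 8), (1, 18)) = 18.868

Closest pair: (9, 3) and (11, 4) with distance 2.2361

The closest pair is (9, 3) and (11, 4) with Euclidean distance 2.2361. For 7 points, brute-force pairwise comparison is shown above. For large n, the divide-and-conquer algorithm (sort by x, recurse on halves, check the dividing strip) achieves O(n log n).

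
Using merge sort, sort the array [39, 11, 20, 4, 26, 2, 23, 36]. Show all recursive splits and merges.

Merge sort trace:

Split: [39, 11, 20, 4, 26, 2, 23, 36] -> [39, 11, 20, 4] and [26, 2, 23, 36]
  Split: [39, 11, 20, 4] -> [39, 11] and [20, 4]
    Split: [39, 11] -> [39] and [11]
    Merge: [39] + [11] -> [11, 39]
    Split: [20, 4] -> [20] and [4]
    Merge: [20] + [4] -> [4, 20]
  Merge: [11, 39] + [4, 20] -> [4, 11, 20, 39]
  Split: [26, 2, 23, 36] -> [26, 2] and [23, 36]
    Split: [26, 2] -> [26] and [2]
    Merge: [26] + [2] -> [2, 26]
    Split: [23, 36] -> [23] and [36]
    Merge: [23] + [36] -> [23, 36]
  Merge: [2, 26] + [23, 36] -> [2, 23, 26, 36]
Merge: [4, 11, 20, 39] + [2, 23, 26, 36] -> [2, 4, 11, 20, 23, 26, 36, 39]

Final sorted array: [2, 4, 11, 20, 23, 26, 36, 39]

The merge sort proceeds by recursively splitting the array and merging sorted halves.
After all merges, the sorted array is [2, 4, 11, 20, 23, 26, 36, 39].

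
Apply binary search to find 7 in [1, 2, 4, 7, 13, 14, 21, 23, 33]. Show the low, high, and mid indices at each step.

Binary search for 7 in [1, 2, 4, 7, 13, 14, 21, 23, 33]:

lo=0, hi=8, mid=4, arr[mid]=13 -> 13 > 7, search left half
lo=0, hi=3, mid=1, arr[mid]=2 -> 2 < 7, search right half
lo=2, hi=3, mid=2, arr[mid]=4 -> 4 < 7, search right half
lo=3, hi=3, mid=3, arr[mid]=7 -> Found target at index 3!

Binary search finds 7 at index 3 after 4 comparisons. The search repeatedly halves the search space by comparing with the middle element.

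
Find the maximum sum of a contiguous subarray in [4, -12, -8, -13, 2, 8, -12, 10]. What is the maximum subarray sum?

Using Kadane's algorithm on [4, -12, -8, -13, 2, 8, -12, 10]:

Scanning through the array:
Position 1 (value -12): max_ending_here = -8, max_so_far = 4
Position 2 (value -8): max_ending_here = -8, max_so_far = 4
Position 3 (value -13): max_ending_here = -13, max_so_far = 4
Position 4 (value 2): max_ending_here = 2, max_so_far = 4
Position 5 (value 8): max_ending_here = 10, max_so_far = 10
Position 6 (value -12): max_ending_here = -2, max_so_far = 10
Position 7 (value 10): max_ending_here = 10, max_so_far = 10

Maximum subarray: [2, 8]
Maximum sum: 10

The maximum subarray is [2, 8] with sum 10. This subarray runs from index 4 to index 5.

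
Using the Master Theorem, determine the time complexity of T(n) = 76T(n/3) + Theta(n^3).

Master Theorem for T(n) = 76T(n/3) + O(n^3):

a = 76, b = 3, c = 3
log_b(a) = log_3(76) = 3.9420

Case 1: c = 3 < log_3(76) = 3.9420
T(n) = O(n^(log_3 76))

For T(n) = 76T(n/3) + O(n^3): log_3(76) = 3.9420. This is Case 1 of the Master Theorem (c < log_b(a), work dominated by leaves), giving O(n^(log_3 76)).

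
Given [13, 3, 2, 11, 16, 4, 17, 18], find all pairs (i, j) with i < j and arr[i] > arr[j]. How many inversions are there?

Finding inversions in [13, 3, 2, 11, 16, 4, 17, 18]:

(0, 1): arr[0]=13 > arr[1]=3
(0, 2): arr[0]=13 > arr[2]=2
(0, 3): arr[0]=13 > arr[3]=11
(0, 5): arr[0]=13 > arr[5]=4
(1, 2): arr[1]=3 > arr[2]=2
(3, 5): arr[3]=11 > arr[5]=4
(4, 5): arr[4]=16 > arr[5]=4

Total inversions: 7

The array has 7 inversion(s): (0,1), (0,2), (0,3), (0,5), (1,2), (3,5), (4,5). Each pair (i,j) satisfies i < j and arr[i] > arr[j].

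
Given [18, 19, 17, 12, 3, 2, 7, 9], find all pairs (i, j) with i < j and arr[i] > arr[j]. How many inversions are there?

Finding inversions in [18, 19, 17, 12, 3, 2, 7, 9]:

(0, 2): arr[0]=18 > arr[2]=17
(0, 3): arr[0]=18 > arr[3]=12
(0, 4): arr[0]=18 > arr[4]=3
(0, 5): arr[0]=18 > arr[5]=2
(0, 6): arr[0]=18 > arr[6]=7
(0, 7): arr[0]=18 > arr[7]=9
(1, 2): arr[1]=19 > arr[2]=17
(1, 3): arr[1]=19 > arr[3]=12
(1, 4): arr[1]=19 > arr[4]=3
(1, 5): arr[1]=19 > arr[5]=2
(1, 6): arr[1]=19 > arr[6]=7
(1, 7): arr[1]=19 > arr[7]=9
(2, 3): arr[2]=17 > arr[3]=12
(2, 4): arr[2]=17 > arr[4]=3
(2, 5): arr[2]=17 > arr[5]=2
(2, 6): arr[2]=17 > arr[6]=7
(2, 7): arr[2]=17 > arr[7]=9
(3, 4): arr[3]=12 > arr[4]=3
(3, 5): arr[3]=12 > arr[5]=2
(3, 6): arr[3]=12 > arr[6]=7
(3, 7): arr[3]=12 > arr[7]=9
(4, 5): arr[4]=3 > arr[5]=2

Total inversions: 22

The array has 22 inversion(s): (0,2), (0,3), (0,4), (0,5), (0,6), (0,7), (1,2), (1,3), (1,4), (1,5), (1,6), (1,7), (2,3), (2,4), (2,5), (2,6), (2,7), (3,4), (3,5), (3,6), (3,7), (4,5). Each pair (i,j) satisfies i < j and arr[i] > arr[j].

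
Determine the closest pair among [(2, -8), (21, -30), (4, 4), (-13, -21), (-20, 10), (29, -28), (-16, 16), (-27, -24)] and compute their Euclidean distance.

Computing all pairwise distances among 8 points:

d((2, -8), (21, -30)) = 29.0689
d((2, -8), (4, 4)) = 12.1655
d((2, -8), (-13, -21)) = 19.8494
d((2, -8), (-20, 10)) = 28.4253
d((2, -8), (29, -28)) = 33.6006
d((2, -8), (-16, 16)) = 30.0
d((2, -8), (-27, -24)) = 33.121
d((21, -30), (4, 4)) = 38.0132
d((21, -30), (-13, -21)) = 35.171
d((21, -30), (-20, 10)) = 57.28
d((21, -30), (29, -28)) = 8.2462
d((21, -30), (-16, 16)) = 59.0339
d((21, -30), (-27, -24)) = 48.3735
d((4, 4), (-13, -21)) = 30.2324
d((4, 4), (-20, 10)) = 24.7386
d((4, 4), (29, -28)) = 40.6079
d((4, 4), (-16, 16)) = 23.3238
d((4, 4), (-27, -24)) = 41.7732
d((-13, -21), (-20, 10)) = 31.7805
d((-13, -21), (29, -28)) = 42.5793
d((-13, -21), (-16, 16)) = 37.1214
d((-13, -21), (-27, -24)) = 14.3178
d((-20, 10), (29, -28)) = 62.0081
d((-20, 10), (-16, 16)) = 7.2111 <-- minimum
d((-20, 10), (-27, -24)) = 34.7131
d((29, -28), (-16, 16)) = 62.9365
d((29, -28), (-27, -24)) = 56.1427
d((-16, 16), (-27, -24)) = 41.4849

Closest pair: (-20, 10) and (-16, 16) with distance 7.2111

The closest pair is (-20, 10) and (-16, 16) with Euclidean distance 7.2111. For 8 points, brute-force pairwise comparison is shown above. For large n, the divide-and-conquer algorithm (sort by x, recurse on halves, check the dividing strip) achieves O(n log n).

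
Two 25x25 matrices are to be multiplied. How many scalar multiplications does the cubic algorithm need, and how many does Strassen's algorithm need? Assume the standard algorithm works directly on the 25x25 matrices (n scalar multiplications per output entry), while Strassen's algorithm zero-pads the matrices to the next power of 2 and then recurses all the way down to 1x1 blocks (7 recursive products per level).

Matrix multiplication for 25x25 matrices:

Strassen's algorithm requires power-of-2 dimensions. Pad 25x25 to 32x32 (next power of 2).

Standard algorithm: 25^3 = 15625 multiplications
Strassen's algorithm: 7^(log2(32)) = 7^5 = 16807 multiplications
Difference: 15625 - 16807 = -1182 (Strassen uses MORE here due to padding overhead — for small or just-over-power-of-2 n, padding can outweigh the per-level savings)

Standard: 15625 multiplications (25^3). Strassen: 16807 multiplications (7^5, after padding to 32x32). Strassen reduces 8 recursive multiplications to 7 at each level.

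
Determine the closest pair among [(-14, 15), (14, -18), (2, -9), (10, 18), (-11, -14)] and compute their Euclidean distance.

Computing all pairwise distances among 5 points:

d((-14, 15), (14, -18)) = 43.2782
d((-14, 15), (2, -9)) = 28.8444
d((-14, 15), (10, 18)) = 24.1868
d((-14, 15), (-11, -14)) = 29.1548
d((14, -18), (2, -9)) = 15.0
d((14, -18), (10, 18)) = 36.2215
d((14, -18), (-11, -14)) = 25.318
d((2, -9), (10, 18)) = 28.1603
d((2, -9), (-11, -14)) = 13.9284 <-- minimum
d((10, 18), (-11, -14)) = 38.2753

Closest pair: (2, -9) and (-11, -14) with distance 13.9284

The closest pair is (2, -9) and (-11, -14) with Euclidean distance 13.9284. For 5 points, brute-force pairwise comparison is shown above. For large n, the divide-and-conquer algorithm (sort by x, recurse on halves, check the dividing strip) achieves O(n log n).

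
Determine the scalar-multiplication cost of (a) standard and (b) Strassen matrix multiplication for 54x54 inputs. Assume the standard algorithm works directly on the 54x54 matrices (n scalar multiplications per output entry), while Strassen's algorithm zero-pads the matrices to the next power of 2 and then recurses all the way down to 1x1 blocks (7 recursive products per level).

Matrix multiplication for 54x54 matrices:

Strassen's algorithm requires power-of-2 dimensions. Pad 54x54 to 64x64 (next power of 2).

Standard algorithm: 54^3 = 157464 multiplications
Strassen's algorithm: 7^(log2(64)) = 7^6 = 117649 multiplications
Savings: 157464 - 117649 = 39815 multiplications

Standard: 157464 multiplications (54^3). Strassen: 117649 multiplications (7^6, after padding to 64x64). Strassen reduces 8 recursive multiplications to 7 at each level.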